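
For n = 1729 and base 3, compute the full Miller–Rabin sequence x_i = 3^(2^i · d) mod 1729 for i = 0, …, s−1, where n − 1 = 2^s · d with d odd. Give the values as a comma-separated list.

n − 1 = 1728 = 2^6 · 27, so s = 6 and d = 27.
x_0 = 3^27 mod 1729 = 664.
x_1 = 664^2 mod 1729 = 1.
x_2 = 1^2 mod 1729 = 1.
x_3 = 1^2 mod 1729 = 1.
x_4 = 1^2 mod 1729 = 1.
x_5 = 1^2 mod 1729 = 1.

664, 1, 1, 1, 1, 1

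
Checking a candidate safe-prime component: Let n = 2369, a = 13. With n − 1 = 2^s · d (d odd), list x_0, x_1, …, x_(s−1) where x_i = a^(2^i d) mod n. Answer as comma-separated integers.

961, 1980, 2074, 1741, 1130, 9

n − 1 = 2368 = 2^6 · 37, so s = 6 and d = 37.
x_0 = 13^37 mod 2369 = 961.
x_1 = 961^2 mod 2369 = 1980.
x_2 = 1980^2 mod 2369 = 2074.
x_3 = 2074^2 mod 2369 = 1741.
x_4 = 1741^2 mod 2369 = 1130.
x_5 = 1130^2 mod 2369 = 9.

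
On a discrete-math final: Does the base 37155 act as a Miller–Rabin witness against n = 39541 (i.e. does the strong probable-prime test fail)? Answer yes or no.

no

n − 1 = 39540 = 2^2 · 9885, so s = 2 and d = 9885.
x_0 = 37155^9885 mod 39541 = 1.
x_0 = 1, so 37155 is not a witness.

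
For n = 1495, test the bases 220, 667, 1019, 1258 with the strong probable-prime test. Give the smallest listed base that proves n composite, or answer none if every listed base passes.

n − 1 = 1494 = 2^1 · 747, so s = 1 and d = 747.
Base 220: x_0 = 220^747 mod 1495 = 545. x_0 ∉ {1, 1494} and s = 1, so 220 is a Miller–Rabin witness and 1495 is composite.
Base 667: x_0 = 667^747 mod 1495 = 1403. x_0 ∉ {1, 1494} and s = 1, so 667 is a Miller–Rabin witness and 1495 is composite.
Base 1019: x_0 = 1019^747 mod 1495 = 424. x_0 ∉ {1, 1494} and s = 1, so 1019 is a Miller–Rabin witness and 1495 is composite.
Base 1258: x_0 = 1258^747 mod 1495 = 1117. x_0 ∉ {1, 1494} and s = 1, so 1258 is a Miller–Rabin witness and 1495 is composite.
The smallest witness among the given bases is 220.

220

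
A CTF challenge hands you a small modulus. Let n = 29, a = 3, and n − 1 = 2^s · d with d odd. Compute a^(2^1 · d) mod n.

28

n − 1 = 28 = 2^2 · 7, so s = 2 and d = 7.
Repeated squaring mod 29: 3^1 ≡ 3, 3^2 ≡ 9, 3^4 ≡ 23.
7 = 4 + 2 + 1, so 3^7 ≡ 23·9·3 ≡ 12 (mod 29).
x_0 = 12.
x_1 = 12^2 mod 29 = 28.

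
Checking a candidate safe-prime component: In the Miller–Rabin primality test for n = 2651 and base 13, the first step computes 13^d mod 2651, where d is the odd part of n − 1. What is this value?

n − 1 = 2650 = 2^1 · 1325, so s = 1 and d = 1325.
13^1325 mod 2651 = 329.

329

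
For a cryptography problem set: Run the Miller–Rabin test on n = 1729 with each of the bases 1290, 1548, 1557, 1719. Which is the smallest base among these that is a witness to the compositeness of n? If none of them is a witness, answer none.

n − 1 = 1728 = 2^6 · 27, so s = 6 and d = 27.
Base 1290: x_0 = 1290^27 mod 1729 = 1. x_0 = 1, so 1290 is not a witness.
Base 1548: x_0 = 1548^27 mod 1729 = 1. x_0 = 1, so 1548 is not a witness.
Base 1557: x_0 = 1557^27 mod 1729 = 1728. x_0 = 1728 ≡ −1, so 1557 is not a witness.
Base 1719: x_0 = 1719^27 mod 1729 = 1. x_0 = 1, so 1719 is not a witness.
No listed base is a witness for 1729.

none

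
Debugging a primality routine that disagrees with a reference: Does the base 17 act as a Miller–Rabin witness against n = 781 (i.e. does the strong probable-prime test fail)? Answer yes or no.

no

n − 1 = 780 = 2^2 · 195, so s = 2 and d = 195.
x_0 = 17^195 mod 781 = 780.
x_0 = 780 ≡ −1, so 17 is not a witness.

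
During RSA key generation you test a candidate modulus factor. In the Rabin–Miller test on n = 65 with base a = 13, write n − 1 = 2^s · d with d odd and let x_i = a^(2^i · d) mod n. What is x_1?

n − 1 = 64 = 2^6 · 1, so s = 6 and d = 1.
x_0 = 13^1 mod 65 = 13.
x_1 = 13^2 mod 65 = 39.

39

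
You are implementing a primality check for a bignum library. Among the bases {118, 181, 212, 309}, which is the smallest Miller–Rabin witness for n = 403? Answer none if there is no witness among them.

n − 1 = 402 = 2^1 · 201, so s = 1 and d = 201.
Base 118: x_0 = 118^201 mod 403 = 1. x_0 = 1, so 118 is not a witness.
Base 181: x_0 = 181^201 mod 403 = 402. x_0 = 402 ≡ −1, so 181 is not a witness.
Base 212: x_0 = 212^201 mod 403 = 402. x_0 = 402 ≡ −1, so 212 is not a witness.
Base 309: x_0 = 309^201 mod 403 = 402. x_0 = 402 ≡ −1, so 309 is not a witness.
No listed base is a witness for 403.

none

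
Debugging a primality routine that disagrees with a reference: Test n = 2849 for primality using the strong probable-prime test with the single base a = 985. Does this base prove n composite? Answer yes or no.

yes

n − 1 = 2848 = 2^5 · 89, so s = 5 and d = 89.
x_0 = 985^89 mod 2849 = 563.
x_0 is neither 1 nor 2848, so continue squaring.
x_1 = 563^2 mod 2849 = 730.
x_2 = 730^2 mod 2849 = 137.
x_3 = 137^2 mod 2849 = 1675.
x_4 = 1675^2 mod 2849 = 2209.
Reached i = s−1 = 4 without hitting −1: 985 is a Miller–Rabin witness and 2849 is composite.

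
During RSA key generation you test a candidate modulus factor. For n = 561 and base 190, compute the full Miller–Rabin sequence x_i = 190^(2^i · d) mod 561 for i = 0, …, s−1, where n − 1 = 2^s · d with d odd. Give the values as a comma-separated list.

n − 1 = 560 = 2^4 · 35, so s = 4 and d = 35.
x_0 = 190^35 mod 561 = 265.
x_1 = 265^2 mod 561 = 100.
x_2 = 100^2 mod 561 = 463.
x_3 = 463^2 mod 561 = 67.

265, 100, 463, 67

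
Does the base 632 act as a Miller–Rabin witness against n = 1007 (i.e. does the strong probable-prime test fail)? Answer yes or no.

n − 1 = 1006 = 2^1 · 503, so s = 1 and d = 503.
x_0 = 632^503 mod 1007 = 365.
x_0 ∉ {1, 1006} and s = 1, so 632 is a Miller–Rabin witness and 1007 is composite.

yes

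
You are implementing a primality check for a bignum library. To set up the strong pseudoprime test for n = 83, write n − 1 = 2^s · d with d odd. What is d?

41

Halving: 82 → 41; 41 is odd.
So 82 = 2^1 · 41.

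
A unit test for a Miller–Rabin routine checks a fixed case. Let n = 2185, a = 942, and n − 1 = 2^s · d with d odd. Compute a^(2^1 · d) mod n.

1749

n − 1 = 2184 = 2^3 · 273, so s = 3 and d = 273.
x_0 = 942^273 mod 2185 = 1977.
x_1 = 1977^2 mod 2185 = 1749.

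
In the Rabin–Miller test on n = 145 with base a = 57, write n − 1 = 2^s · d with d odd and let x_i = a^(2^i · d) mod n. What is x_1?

n − 1 = 144 = 2^4 · 9, so s = 4 and d = 9.
x_0 = 57^9 mod 145 = 57.
x_1 = 57^2 mod 145 = 59.

59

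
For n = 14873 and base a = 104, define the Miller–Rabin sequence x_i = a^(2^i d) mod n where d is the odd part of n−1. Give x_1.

1318

n − 1 = 14872 = 2^3 · 1859, so s = 3 and d = 1859.
Repeated squaring mod 14873: 104^1 ≡ 104, 104^2 ≡ 10816, 104^4 ≡ 9711, 104^8 ≡ 8701, 104^16 ≡ 3831, 104^32 ≡ 11783, 104^64 ≡ 14507, 104^128 ≡ 99, 104^256 ≡ 9801, 104^512 ≡ 9767, 104^1024 ≡ 13740.
1859 = 1024 + 512 + 256 + 64 + 2 + 1, so 104^1859 ≡ 13740·9767·9801·14507·10816·104 ≡ 9335 (mod 14873).
x_0 = 9335.
x_1 = 9335^2 mod 14873 = 1318.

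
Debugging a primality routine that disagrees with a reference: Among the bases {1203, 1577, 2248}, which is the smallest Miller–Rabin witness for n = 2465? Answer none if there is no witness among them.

none

n − 1 = 2464 = 2^5 · 77, so s = 5 and d = 77.
Base 1203: x_0 = 1203^77 mod 2465 = 2308. x_0 is neither 1 nor 2464, so continue squaring. x_1 = 2308^2 mod 2465 = 2464. x_1 ≡ −1, so 1203 is not a witness.
Base 1577: x_0 = 1577^77 mod 2465 = 1322. x_0 is neither 1 nor 2464, so continue squaring. x_1 = 1322^2 mod 2465 = 2464. x_1 ≡ −1, so 1577 is not a witness.
Base 2248: x_0 = 2248^77 mod 2465 = 1143. x_0 is neither 1 nor 2464, so continue squaring. x_1 = 1143^2 mod 2465 = 2464. x_1 ≡ −1, so 2248 is not a witness.
No listed base is a witness for 2465.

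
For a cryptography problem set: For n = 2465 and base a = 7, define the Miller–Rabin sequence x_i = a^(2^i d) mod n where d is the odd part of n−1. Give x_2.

871

n − 1 = 2464 = 2^5 · 77, so s = 5 and d = 77.
x_0 = 7^77 mod 2465 = 2437.
x_1 = 2437^2 mod 2465 = 784.
x_2 = 784^2 mod 2465 = 871.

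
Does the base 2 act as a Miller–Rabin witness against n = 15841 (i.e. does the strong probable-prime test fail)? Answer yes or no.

n − 1 = 15840 = 2^5 · 495, so s = 5 and d = 495.
x_0 = 2^495 mod 15841 = 1.
x_0 = 1, so 2 is not a witness.

no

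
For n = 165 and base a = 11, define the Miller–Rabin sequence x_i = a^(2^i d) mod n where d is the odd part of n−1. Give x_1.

n − 1 = 164 = 2^2 · 41, so s = 2 and d = 41.
x_0 = 11^41 mod 165 = 11.
x_1 = 11^2 mod 165 = 121.

121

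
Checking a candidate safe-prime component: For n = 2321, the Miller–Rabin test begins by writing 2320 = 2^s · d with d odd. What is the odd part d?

145

Halving: 2320 → 1160 → 580 → 290 → 145; 145 is odd.
So 2320 = 2^4 · 145.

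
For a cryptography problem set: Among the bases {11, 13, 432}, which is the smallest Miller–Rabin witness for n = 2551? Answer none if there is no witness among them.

none

n − 1 = 2550 = 2^1 · 1275, so s = 1 and d = 1275.
Base 11: x_0 = 11^1275 mod 2551 = 1. x_0 = 1, so 11 is not a witness.
Base 13: x_0 = 13^1275 mod 2551 = 1. x_0 = 1, so 13 is not a witness.
Base 432: x_0 = 432^1275 mod 2551 = 2550. x_0 = 2550 ≡ −1, so 432 is not a witness.
No listed base is a witness for 2551.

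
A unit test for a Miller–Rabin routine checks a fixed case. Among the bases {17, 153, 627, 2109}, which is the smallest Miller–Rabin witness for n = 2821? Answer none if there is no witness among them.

n − 1 = 2820 = 2^2 · 705, so s = 2 and d = 705.
Base 17: x_0 = 17^705 mod 2821 = 2820. x_0 = 2820 ≡ −1, so 17 is not a witness.
Base 153: x_0 = 153^705 mod 2821 = 2820. x_0 = 2820 ≡ −1, so 153 is not a witness.
Base 627: x_0 = 627^705 mod 2821 = 1. x_0 = 1, so 627 is not a witness.
Base 2109: x_0 = 2109^705 mod 2821 = 1. x_0 = 1, so 2109 is not a witness.
No listed base is a witness for 2821.

none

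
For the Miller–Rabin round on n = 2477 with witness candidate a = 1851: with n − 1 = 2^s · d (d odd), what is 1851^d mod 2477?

1562

n − 1 = 2476 = 2^2 · 619, so s = 2 and d = 619.
1851^619 mod 2477 = 1562.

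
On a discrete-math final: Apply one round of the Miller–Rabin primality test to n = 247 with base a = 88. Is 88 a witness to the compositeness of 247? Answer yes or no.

n − 1 = 246 = 2^1 · 123, so s = 1 and d = 123.
Repeated squaring mod 247: 88^1 ≡ 88, 88^2 ≡ 87, 88^4 ≡ 159, 88^8 ≡ 87, 88^16 ≡ 159, 88^32 ≡ 87, 88^64 ≡ 159.
123 = 64 + 32 + 16 + 8 + 2 + 1, so 88^123 ≡ 159·87·159·87·87·88 ≡ 246 (mod 247).
x_0 = 88^123 mod 247 = 246.
x_0 = 246 ≡ −1, so 88 is not a witness.

no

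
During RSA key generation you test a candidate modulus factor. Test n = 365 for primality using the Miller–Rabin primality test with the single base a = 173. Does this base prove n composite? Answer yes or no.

n − 1 = 364 = 2^2 · 91, so s = 2 and d = 91.
x_0 = 173^91 mod 365 = 192.
x_0 is neither 1 nor 364, so continue squaring.
x_1 = 192^2 mod 365 = 364.
x_1 ≡ −1, so 173 is not a witness.

no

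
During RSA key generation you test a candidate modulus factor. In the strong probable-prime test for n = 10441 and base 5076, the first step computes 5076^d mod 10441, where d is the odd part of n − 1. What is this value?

n − 1 = 10440 = 2^3 · 1305, so s = 3 and d = 1305.
5076^1305 mod 10441 = 5568.

5568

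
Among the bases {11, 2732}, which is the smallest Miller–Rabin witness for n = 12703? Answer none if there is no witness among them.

none

n − 1 = 12702 = 2^1 · 6351, so s = 1 and d = 6351.
Base 11: x_0 = 11^6351 mod 12703 = 12702. x_0 = 12702 ≡ −1, so 11 is not a witness.
Base 2732: x_0 = 2732^6351 mod 12703 = 12702. x_0 = 12702 ≡ −1, so 2732 is not a witness.
No listed base is a witness for 12703.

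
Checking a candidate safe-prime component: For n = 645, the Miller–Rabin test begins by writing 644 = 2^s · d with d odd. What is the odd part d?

Halving: 644 → 322 → 161; 161 is odd.
So 644 = 2^2 · 161.

161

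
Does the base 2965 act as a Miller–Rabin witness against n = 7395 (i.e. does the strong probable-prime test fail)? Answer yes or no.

yes

n − 1 = 7394 = 2^1 · 3697, so s = 1 and d = 3697.
Repeated squaring mod 7395: 2965^1 ≡ 2965, 2965^2 ≡ 5965, 2965^4 ≡ 3880, 2965^8 ≡ 5575, 2965^16 ≡ 6835, 2965^32 ≡ 3010, 2965^64 ≡ 1225, 2965^128 ≡ 6835, 2965^256 ≡ 3010, 2965^512 ≡ 1225, 2965^1024 ≡ 6835, 2965^2048 ≡ 3010.
3697 = 2048 + 1024 + 512 + 64 + 32 + 16 + 1, so 2965^3697 ≡ 3010·6835·1225·1225·3010·6835·2965 ≡ 2965 (mod 7395).
x_0 = 2965^3697 mod 7395 = 2965.
x_0 ∉ {1, 7394} and s = 1, so 2965 is a Miller–Rabin witness and 7395 is composite.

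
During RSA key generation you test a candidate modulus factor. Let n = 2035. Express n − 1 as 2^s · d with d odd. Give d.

Halving: 2034 → 1017; 1017 is odd.
So 2034 = 2^1 · 1017.

1017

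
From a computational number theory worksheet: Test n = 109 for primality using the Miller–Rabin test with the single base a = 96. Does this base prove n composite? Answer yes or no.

no

n − 1 = 108 = 2^2 · 27, so s = 2 and d = 27.
Repeated squaring mod 109: 96^1 ≡ 96, 96^2 ≡ 60, 96^4 ≡ 3, 96^8 ≡ 9, 96^16 ≡ 81.
27 = 16 + 8 + 2 + 1, so 96^27 ≡ 81·9·60·96 ≡ 33 (mod 109).
x_0 = 96^27 mod 109 = 33.
x_0 is neither 1 nor 108, so continue squaring.
x_1 = 33^2 mod 109 = 108.
x_1 ≡ −1, so 96 is not a witness.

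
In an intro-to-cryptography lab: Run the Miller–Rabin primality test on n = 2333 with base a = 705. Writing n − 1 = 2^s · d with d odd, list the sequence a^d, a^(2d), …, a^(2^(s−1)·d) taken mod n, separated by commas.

108, 2332

n − 1 = 2332 = 2^2 · 583, so s = 2 and d = 583.
x_0 = 705^583 mod 2333 = 108.
x_1 = 108^2 mod 2333 = 2332.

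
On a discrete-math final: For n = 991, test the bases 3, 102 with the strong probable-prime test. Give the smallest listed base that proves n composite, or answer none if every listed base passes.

none

n − 1 = 990 = 2^1 · 495, so s = 1 and d = 495.
Base 3: x_0 = 3^495 mod 991 = 990. x_0 = 990 ≡ −1, so 3 is not a witness.
Base 102: x_0 = 102^495 mod 991 = 1. x_0 = 1, so 102 is not a witness.
No listed base is a witness for 991.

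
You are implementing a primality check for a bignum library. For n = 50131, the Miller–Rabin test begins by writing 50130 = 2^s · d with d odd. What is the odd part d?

Halving: 50130 → 25065; 25065 is odd.
So 50130 = 2^1 · 25065.

25065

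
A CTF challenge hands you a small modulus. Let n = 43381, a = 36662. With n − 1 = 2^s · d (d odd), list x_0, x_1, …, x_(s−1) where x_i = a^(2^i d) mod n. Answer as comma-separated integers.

n − 1 = 43380 = 2^2 · 10845, so s = 2 and d = 10845.
x_0 = 36662^10845 mod 43381 = 42918.
x_1 = 42918^2 mod 43381 = 40845.

42918, 40845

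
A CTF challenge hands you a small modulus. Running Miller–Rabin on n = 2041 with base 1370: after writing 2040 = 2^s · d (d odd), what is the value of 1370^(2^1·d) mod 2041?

64

n − 1 = 2040 = 2^3 · 255, so s = 3 and d = 255.
Repeated squaring mod 2041: 1370^1 ≡ 1370, 1370^2 ≡ 1221, 1370^4 ≡ 911, 1370^8 ≡ 1275, 1370^16 ≡ 989, 1370^32 ≡ 482, 1370^64 ≡ 1691, 1370^128 ≡ 40.
255 = 128 + 64 + 32 + 16 + 8 + 4 + 2 + 1, so 1370^255 ≡ 40·1691·482·989·1275·911·1221·1370 ≡ 463 (mod 2041).
x_0 = 463.
x_1 = 463^2 mod 2041 = 64.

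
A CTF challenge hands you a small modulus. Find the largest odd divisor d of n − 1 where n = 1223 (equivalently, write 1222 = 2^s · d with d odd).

Halving: 1222 → 611; 611 is odd.
So 1222 = 2^1 · 611.

611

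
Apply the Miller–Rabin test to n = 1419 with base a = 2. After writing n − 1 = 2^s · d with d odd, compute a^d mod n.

n − 1 = 1418 = 2^1 · 709, so s = 1 and d = 709.
2^709 mod 1419 = 512.

512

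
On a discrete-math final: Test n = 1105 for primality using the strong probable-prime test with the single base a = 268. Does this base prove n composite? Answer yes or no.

n − 1 = 1104 = 2^4 · 69, so s = 4 and d = 69.
x_0 = 268^69 mod 1105 = 268.
x_0 is neither 1 nor 1104, so continue squaring.
x_1 = 268^2 mod 1105 = 1104.
x_1 ≡ −1, so 268 is not a witness.

no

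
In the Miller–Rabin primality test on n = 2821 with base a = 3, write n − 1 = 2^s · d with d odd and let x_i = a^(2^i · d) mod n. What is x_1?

1

n − 1 = 2820 = 2^2 · 705, so s = 2 and d = 705.
x_0 = 3^705 mod 2821 = 1301.
x_1 = 1301^2 mod 2821 = 1.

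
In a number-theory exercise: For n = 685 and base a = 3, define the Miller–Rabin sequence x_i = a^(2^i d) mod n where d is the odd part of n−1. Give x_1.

539

n − 1 = 684 = 2^2 · 171, so s = 2 and d = 171.
x_0 = 3^171 mod 685 = 437.
x_1 = 437^2 mod 685 = 539.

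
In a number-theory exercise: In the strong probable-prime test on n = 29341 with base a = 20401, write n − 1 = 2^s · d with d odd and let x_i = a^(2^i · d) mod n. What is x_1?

18240

n − 1 = 29340 = 2^2 · 7335, so s = 2 and d = 7335.
x_0 = 20401^7335 mod 29341 = 9515.
x_1 = 9515^2 mod 29341 = 18240.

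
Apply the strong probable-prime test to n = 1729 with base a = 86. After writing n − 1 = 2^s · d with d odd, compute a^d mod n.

n − 1 = 1728 = 2^6 · 27, so s = 6 and d = 27.
Repeated squaring mod 1729: 86^1 ≡ 86, 86^2 ≡ 480, 86^4 ≡ 443, 86^8 ≡ 872, 86^16 ≡ 1353.
27 = 16 + 8 + 2 + 1, so 86^27 ≡ 1353·872·480·86 ≡ 512 (mod 1729).

512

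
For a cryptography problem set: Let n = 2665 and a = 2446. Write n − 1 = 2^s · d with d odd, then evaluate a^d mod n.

n − 1 = 2664 = 2^3 · 333, so s = 3 and d = 333.
Repeated squaring mod 2665: 2446^1 ≡ 2446, 2446^2 ≡ 2656, 2446^4 ≡ 81, 2446^8 ≡ 1231, 2446^16 ≡ 1641, 2446^32 ≡ 1231, 2446^64 ≡ 1641, 2446^128 ≡ 1231, 2446^256 ≡ 1641.
333 = 256 + 64 + 8 + 4 + 1, so 2446^333 ≡ 1641·1641·1231·81·2446 ≡ 96 (mod 2665).

96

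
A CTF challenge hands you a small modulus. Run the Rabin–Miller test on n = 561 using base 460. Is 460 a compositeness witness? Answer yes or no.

n − 1 = 560 = 2^4 · 35, so s = 4 and d = 35.
By repeated squaring, 460^35 ≡ 1 (mod 561).
x_0 = 460^35 mod 561 = 1.
x_0 = 1, so 460 is not a witness.

no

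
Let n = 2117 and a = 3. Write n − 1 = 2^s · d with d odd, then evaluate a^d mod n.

n − 1 = 2116 = 2^2 · 529, so s = 2 and d = 529.
3^529 mod 2117 = 1609.

1609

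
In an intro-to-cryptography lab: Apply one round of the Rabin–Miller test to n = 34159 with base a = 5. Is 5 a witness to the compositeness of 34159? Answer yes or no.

no

n − 1 = 34158 = 2^1 · 17079, so s = 1 and d = 17079.
x_0 = 5^17079 mod 34159 = 1.
x_0 = 1, so 5 is not a witness.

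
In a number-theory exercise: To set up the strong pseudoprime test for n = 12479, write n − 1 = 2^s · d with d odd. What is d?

6239

Halving: 12478 → 6239; 6239 is odd.
So 12478 = 2^1 · 6239.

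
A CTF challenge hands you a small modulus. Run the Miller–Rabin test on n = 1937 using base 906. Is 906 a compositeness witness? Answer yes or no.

yes

n − 1 = 1936 = 2^4 · 121, so s = 4 and d = 121.
x_0 = 906^121 mod 1937 = 1517.
x_0 is neither 1 nor 1936, so continue squaring.
x_1 = 1517^2 mod 1937 = 133.
x_2 = 133^2 mod 1937 = 256.
x_3 = 256^2 mod 1937 = 1615.
Reached i = s−1 = 3 without hitting −1: 906 is a Miller–Rabin witness and 1937 is composite.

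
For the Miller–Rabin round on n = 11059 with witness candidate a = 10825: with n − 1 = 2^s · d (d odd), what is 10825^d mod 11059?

n − 1 = 11058 = 2^1 · 5529, so s = 1 and d = 5529.
Repeated squaring mod 11059: 10825^1 ≡ 10825, 10825^2 ≡ 10520, 10825^4 ≡ 2987, 10825^8 ≡ 8615, 10825^16 ≡ 1276, 10825^32 ≡ 2503, 10825^64 ≡ 5615, 10825^128 ≡ 10075, 10825^256 ≡ 6123, 10825^512 ≡ 1119, 10825^1024 ≡ 2494, 10825^2048 ≡ 4878, 10825^4096 ≡ 6975.
5529 = 4096 + 1024 + 256 + 128 + 16 + 8 + 1, so 10825^5529 ≡ 6975·2494·6123·10075·1276·8615·10825 ≡ 1 (mod 11059).

1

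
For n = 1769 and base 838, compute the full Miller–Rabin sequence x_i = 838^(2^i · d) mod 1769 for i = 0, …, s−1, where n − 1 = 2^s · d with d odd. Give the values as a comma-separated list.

1378, 747, 774

n − 1 = 1768 = 2^3 · 221, so s = 3 and d = 221.
x_0 = 838^221 mod 1769 = 1378.
x_1 = 1378^2 mod 1769 = 747.
x_2 = 747^2 mod 1769 = 774.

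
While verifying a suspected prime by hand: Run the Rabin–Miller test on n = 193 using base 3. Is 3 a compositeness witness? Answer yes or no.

n − 1 = 192 = 2^6 · 3, so s = 6 and d = 3.
x_0 = 3^3 mod 193 = 27.
x_0 is neither 1 nor 192, so continue squaring.
x_1 = 27^2 mod 193 = 150.
x_2 = 150^2 mod 193 = 112.
x_3 = 112^2 mod 193 = 192.
x_3 ≡ −1, so 3 is not a witness.

no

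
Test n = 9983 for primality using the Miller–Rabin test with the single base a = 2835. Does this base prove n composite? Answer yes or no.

n − 1 = 9982 = 2^1 · 4991, so s = 1 and d = 4991.
x_0 = 2835^4991 mod 9983 = 9646.
x_0 ∉ {1, 9982} and s = 1, so 2835 is a Miller–Rabin witness and 9983 is composite.

yes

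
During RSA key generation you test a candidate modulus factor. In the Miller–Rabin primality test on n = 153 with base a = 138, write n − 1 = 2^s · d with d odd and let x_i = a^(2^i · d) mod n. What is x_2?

135

n − 1 = 152 = 2^3 · 19, so s = 3 and d = 19.
x_0 = 138^19 mod 153 = 144.
x_1 = 144^2 mod 153 = 81.
x_2 = 81^2 mod 153 = 135.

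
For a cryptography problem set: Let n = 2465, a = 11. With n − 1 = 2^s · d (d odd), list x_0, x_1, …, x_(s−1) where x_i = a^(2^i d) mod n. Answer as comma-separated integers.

1061, 1681, 871, 1886, 1

n − 1 = 2464 = 2^5 · 77, so s = 5 and d = 77.
x_0 = 11^77 mod 2465 = 1061.
x_1 = 1061^2 mod 2465 = 1681.
x_2 = 1681^2 mod 2465 = 871.
x_3 = 871^2 mod 2465 = 1886.
x_4 = 1886^2 mod 2465 = 1.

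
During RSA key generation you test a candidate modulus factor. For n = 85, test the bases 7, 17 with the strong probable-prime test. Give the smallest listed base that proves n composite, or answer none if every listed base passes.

7

n − 1 = 84 = 2^2 · 21, so s = 2 and d = 21.
Base 7: x_0 = 7^21 mod 85 = 62. x_0 is neither 1 nor 84, so continue squaring. x_1 = 62^2 mod 85 = 19. Reached i = s−1 = 1 without hitting −1: 7 is a Miller–Rabin witness and 85 is composite.
Base 17: x_0 = 17^21 mod 85 = 17. x_0 is neither 1 nor 84, so continue squaring. x_1 = 17^2 mod 85 = 34. Reached i = s−1 = 1 without hitting −1: 17 is a Miller–Rabin witness and 85 is composite.
The smallest witness among the given bases is 7.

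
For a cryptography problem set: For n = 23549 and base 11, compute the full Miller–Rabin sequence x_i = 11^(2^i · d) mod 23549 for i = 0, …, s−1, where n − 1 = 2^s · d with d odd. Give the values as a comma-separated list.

23548, 1

n − 1 = 23548 = 2^2 · 5887, so s = 2 and d = 5887.
x_0 = 11^5887 mod 23549 = 23548.
x_1 = 23548^2 mod 23549 = 1.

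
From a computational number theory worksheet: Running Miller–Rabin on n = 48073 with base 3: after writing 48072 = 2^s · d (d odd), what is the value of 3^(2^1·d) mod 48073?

n − 1 = 48072 = 2^3 · 6009, so s = 3 and d = 6009.
Repeated squaring mod 48073: 3^1 ≡ 3, 3^2 ≡ 9, 3^4 ≡ 81, 3^8 ≡ 6561, 3^16 ≡ 21386, 3^32 ≡ 42547, 3^64 ≡ 10321, 3^128 ≡ 41346, 3^256 ≡ 15836, 3^512 ≡ 30128, 3^1024 ≡ 30071, 3^2048 ≡ 11911, 3^4096 ≡ 8498.
6009 = 4096 + 1024 + 512 + 256 + 64 + 32 + 16 + 8 + 1, so 3^6009 ≡ 8498·30071·30128·15836·10321·42547·21386·6561·3 ≡ 19410 (mod 48073).
x_0 = 19410.
x_1 = 19410^2 mod 48073 = 48072.

48072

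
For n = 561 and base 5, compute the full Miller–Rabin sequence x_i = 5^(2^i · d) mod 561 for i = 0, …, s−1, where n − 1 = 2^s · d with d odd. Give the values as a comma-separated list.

23, 529, 463, 67

n − 1 = 560 = 2^4 · 35, so s = 4 and d = 35.
x_0 = 5^35 mod 561 = 23.
x_1 = 23^2 mod 561 = 529.
x_2 = 529^2 mod 561 = 463.
x_3 = 463^2 mod 561 = 67.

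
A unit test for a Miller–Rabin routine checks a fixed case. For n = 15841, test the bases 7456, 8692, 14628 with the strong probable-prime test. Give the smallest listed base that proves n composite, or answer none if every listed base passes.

7456

n − 1 = 15840 = 2^5 · 495, so s = 5 and d = 495.
Base 7456: x_0 = 7456^495 mod 15841 = 5643. x_0 is neither 1 nor 15840, so continue squaring. x_1 = 5643^2 mod 15841 = 3039. x_2 = 3039^2 mod 15841 = 218. x_3 = 218^2 mod 15841 = 1. x_3 = 1 but x_2 ≠ ±1, a nontrivial square root of 1 — 7456 is a witness and 15841 is composite.
Base 8692: x_0 = 8692^495 mod 15841 = 5424. x_0 is neither 1 nor 15840, so continue squaring. x_1 = 5424^2 mod 15841 = 3039. x_2 = 3039^2 mod 15841 = 218. x_3 = 218^2 mod 15841 = 1. x_3 = 1 but x_2 ≠ ±1, a nontrivial square root of 1 — 8692 is a witness and 15841 is composite.
Base 14628: x_0 = 14628^495 mod 15841 = 5424. x_0 is neither 1 nor 15840, so continue squaring. x_1 = 5424^2 mod 15841 = 3039. x_2 = 3039^2 mod 15841 = 218. x_3 = 218^2 mod 15841 = 1. x_3 = 1 but x_2 ≠ ±1, a nontrivial square root of 1 — 14628 is a witness and 15841 is composite.
The smallest witness among the given bases is 7456.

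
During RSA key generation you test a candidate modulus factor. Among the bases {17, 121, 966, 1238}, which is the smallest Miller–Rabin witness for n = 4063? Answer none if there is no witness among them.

17

n − 1 = 4062 = 2^1 · 2031, so s = 1 and d = 2031.
Base 17: x_0 = 17^2031 mod 4063 = 867. x_0 ∉ {1, 4062} and s = 1, so 17 is a Miller–Rabin witness and 4063 is composite.
Base 121: x_0 = 121^2031 mod 4063 = 400. x_0 ∉ {1, 4062} and s = 1, so 121 is a Miller–Rabin witness and 4063 is composite.
Base 966: x_0 = 966^2031 mod 4063 = 249. x_0 ∉ {1, 4062} and s = 1, so 966 is a Miller–Rabin witness and 4063 is composite.
Base 1238: x_0 = 1238^2031 mod 4063 = 963. x_0 ∉ {1, 4062} and s = 1, so 1238 is a Miller–Rabin witness and 4063 is composite.
The smallest witness among the given bases is 17.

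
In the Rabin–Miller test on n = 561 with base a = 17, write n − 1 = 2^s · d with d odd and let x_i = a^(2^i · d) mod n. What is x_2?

34

n − 1 = 560 = 2^4 · 35, so s = 4 and d = 35.
x_0 = 17^35 mod 561 = 527.
x_1 = 527^2 mod 561 = 34.
x_2 = 34^2 mod 561 = 34.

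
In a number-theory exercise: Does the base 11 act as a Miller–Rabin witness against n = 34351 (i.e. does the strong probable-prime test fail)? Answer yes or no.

n − 1 = 34350 = 2^1 · 17175, so s = 1 and d = 17175.
By repeated squaring, 11^17175 ≡ 34350 (mod 34351).
x_0 = 11^17175 mod 34351 = 34350.
x_0 = 34350 ≡ −1, so 11 is not a witness.

no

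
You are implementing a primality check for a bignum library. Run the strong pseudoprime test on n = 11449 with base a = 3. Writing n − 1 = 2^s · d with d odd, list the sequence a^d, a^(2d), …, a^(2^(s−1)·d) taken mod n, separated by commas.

4174, 8347, 5244

n − 1 = 11448 = 2^3 · 1431, so s = 3 and d = 1431.
x_0 = 3^1431 mod 11449 = 4174.
x_1 = 4174^2 mod 11449 = 8347.
x_2 = 8347^2 mod 11449 = 5244.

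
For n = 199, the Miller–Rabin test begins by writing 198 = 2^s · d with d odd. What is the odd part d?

99

Halving: 198 → 99; 99 is odd.
So 198 = 2^1 · 99.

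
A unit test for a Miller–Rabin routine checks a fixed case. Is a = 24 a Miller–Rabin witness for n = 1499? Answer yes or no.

n − 1 = 1498 = 2^1 · 749, so s = 1 and d = 749.
x_0 = 24^749 mod 1499 = 1498.
x_0 = 1498 ≡ −1, so 24 is not a witness.

no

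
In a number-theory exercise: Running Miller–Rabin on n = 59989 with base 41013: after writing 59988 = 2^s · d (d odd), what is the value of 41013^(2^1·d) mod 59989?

n − 1 = 59988 = 2^2 · 14997, so s = 2 and d = 14997.
x_0 = 41013^14997 mod 59989 = 4220.
x_1 = 4220^2 mod 59989 = 51656.

51656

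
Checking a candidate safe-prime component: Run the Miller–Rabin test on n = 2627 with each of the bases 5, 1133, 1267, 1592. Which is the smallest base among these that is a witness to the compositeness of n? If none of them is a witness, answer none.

n − 1 = 2626 = 2^1 · 1313, so s = 1 and d = 1313.
Base 5: x_0 = 5^1313 mod 2627 = 1687. x_0 ∉ {1, 2626} and s = 1, so 5 is a Miller–Rabin witness and 2627 is composite.
Base 1133: x_0 = 1133^1313 mod 2627 = 1377. x_0 ∉ {1, 2626} and s = 1, so 1133 is a Miller–Rabin witness and 2627 is composite.
Base 1267: x_0 = 1267^1313 mod 2627 = 810. x_0 ∉ {1, 2626} and s = 1, so 1267 is a Miller–Rabin witness and 2627 is composite.
Base 1592: x_0 = 1592^1313 mod 2627 = 2517. x_0 ∉ {1, 2626} and s = 1, so 1592 is a Miller–Rabin witness and 2627 is composite.
The smallest witness among the given bases is 5.

5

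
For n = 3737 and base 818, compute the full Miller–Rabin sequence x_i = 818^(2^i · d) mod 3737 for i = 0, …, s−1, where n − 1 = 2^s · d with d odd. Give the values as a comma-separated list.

1101, 1413, 1011

n − 1 = 3736 = 2^3 · 467, so s = 3 and d = 467.
x_0 = 818^467 mod 3737 = 1101.
x_1 = 1101^2 mod 3737 = 1413.
x_2 = 1413^2 mod 3737 = 1011.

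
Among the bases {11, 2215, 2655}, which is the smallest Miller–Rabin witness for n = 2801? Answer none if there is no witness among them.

n − 1 = 2800 = 2^4 · 175, so s = 4 and d = 175.
Base 11: x_0 = 11^175 mod 2801 = 2777. x_0 is neither 1 nor 2800, so continue squaring. x_1 = 2777^2 mod 2801 = 576. x_2 = 576^2 mod 2801 = 1258. x_3 = 1258^2 mod 2801 = 2800. x_3 ≡ −1, so 11 is not a witness.
Base 2215: x_0 = 2215^175 mod 2801 = 619. x_0 is neither 1 nor 2800, so continue squaring. x_1 = 619^2 mod 2801 = 2225. x_2 = 2225^2 mod 2801 = 1258. x_3 = 1258^2 mod 2801 = 2800. x_3 ≡ −1, so 2215 is not a witness.
Base 2655: x_0 = 2655^175 mod 2801 = 851. x_0 is neither 1 nor 2800, so continue squaring. x_1 = 851^2 mod 2801 = 1543. x_2 = 1543^2 mod 2801 = 2800. x_2 ≡ −1, so 2655 is not a witness.
No listed base is a witness for 2801.

none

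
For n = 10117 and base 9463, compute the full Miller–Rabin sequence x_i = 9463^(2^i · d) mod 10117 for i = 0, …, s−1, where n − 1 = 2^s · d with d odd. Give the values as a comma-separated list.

n − 1 = 10116 = 2^2 · 2529, so s = 2 and d = 2529.
x_0 = 9463^2529 mod 10117 = 9554.
x_1 = 9554^2 mod 10117 = 3342.

9554, 3342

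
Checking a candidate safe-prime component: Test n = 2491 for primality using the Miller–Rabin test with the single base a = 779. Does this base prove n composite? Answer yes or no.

n − 1 = 2490 = 2^1 · 1245, so s = 1 and d = 1245.
x_0 = 779^1245 mod 2491 = 272.
x_0 ∉ {1, 2490} and s = 1, so 779 is a Miller–Rabin witness and 2491 is composite.

yes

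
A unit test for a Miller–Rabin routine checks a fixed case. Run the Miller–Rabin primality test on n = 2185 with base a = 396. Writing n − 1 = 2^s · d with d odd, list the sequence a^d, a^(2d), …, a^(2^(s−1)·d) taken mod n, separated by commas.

11, 121, 1531

n − 1 = 2184 = 2^3 · 273, so s = 3 and d = 273.
x_0 = 396^273 mod 2185 = 11.
x_1 = 11^2 mod 2185 = 121.
x_2 = 121^2 mod 2185 = 1531.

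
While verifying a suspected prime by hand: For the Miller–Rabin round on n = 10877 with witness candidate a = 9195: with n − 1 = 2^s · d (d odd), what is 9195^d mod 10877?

n − 1 = 10876 = 2^2 · 2719, so s = 2 and d = 2719.
9195^2719 mod 10877 = 4237.

4237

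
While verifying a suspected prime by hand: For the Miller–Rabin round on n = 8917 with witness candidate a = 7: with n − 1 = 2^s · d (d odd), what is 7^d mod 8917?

7574

n − 1 = 8916 = 2^2 · 2229, so s = 2 and d = 2229.
7^2229 mod 8917 = 7574.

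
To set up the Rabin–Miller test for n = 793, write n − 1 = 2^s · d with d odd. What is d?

99

Halving: 792 → 396 → 198 → 99; 99 is odd.
So 792 = 2^3 · 99.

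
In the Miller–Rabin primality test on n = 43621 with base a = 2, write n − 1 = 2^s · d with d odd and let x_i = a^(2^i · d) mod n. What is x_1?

5479

n − 1 = 43620 = 2^2 · 10905, so s = 2 and d = 10905.
By repeated squaring, 2^10905 ≡ 26781 (mod 43621).
x_0 = 26781.
x_1 = 26781^2 mod 43621 = 5479.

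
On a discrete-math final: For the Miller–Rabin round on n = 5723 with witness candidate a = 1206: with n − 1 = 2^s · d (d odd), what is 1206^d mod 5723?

4205

n − 1 = 5722 = 2^1 · 2861, so s = 1 and d = 2861.
1206^2861 mod 5723 = 4205.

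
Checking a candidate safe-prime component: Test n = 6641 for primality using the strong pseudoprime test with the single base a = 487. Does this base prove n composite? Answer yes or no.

yes

n − 1 = 6640 = 2^4 · 415, so s = 4 and d = 415.
Repeated squaring mod 6641: 487^1 ≡ 487, 487^2 ≡ 4734, 487^4 ≡ 4022, 487^8 ≡ 5649, 487^16 ≡ 1196, 487^32 ≡ 2601, 487^64 ≡ 4663, 487^128 ≡ 935, 487^256 ≡ 4254.
415 = 256 + 128 + 16 + 8 + 4 + 2 + 1, so 487^415 ≡ 4254·935·1196·5649·4022·4734·487 ≡ 877 (mod 6641).
x_0 = 487^415 mod 6641 = 877.
x_0 is neither 1 nor 6640, so continue squaring.
x_1 = 877^2 mod 6641 = 5414.
x_2 = 5414^2 mod 6641 = 4663.
x_3 = 4663^2 mod 6641 = 935.
Reached i = s−1 = 3 without hitting −1: 487 is a Miller–Rabin witness and 6641 is composite.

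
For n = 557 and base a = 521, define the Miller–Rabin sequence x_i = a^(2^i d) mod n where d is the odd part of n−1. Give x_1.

1

n − 1 = 556 = 2^2 · 139, so s = 2 and d = 139.
Repeated squaring mod 557: 521^1 ≡ 521, 521^2 ≡ 182, 521^4 ≡ 261, 521^8 ≡ 167, 521^16 ≡ 39, 521^32 ≡ 407, 521^64 ≡ 220, 521^128 ≡ 498.
139 = 128 + 8 + 2 + 1, so 521^139 ≡ 498·167·182·521 ≡ 556 (mod 557).
x_0 = 556.
x_1 = 556^2 mod 557 = 1.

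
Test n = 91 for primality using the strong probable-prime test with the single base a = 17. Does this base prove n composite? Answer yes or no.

no

n − 1 = 90 = 2^1 · 45, so s = 1 and d = 45.
Repeated squaring mod 91: 17^1 ≡ 17, 17^2 ≡ 16, 17^4 ≡ 74, 17^8 ≡ 16, 17^16 ≡ 74, 17^32 ≡ 16.
45 = 32 + 8 + 4 + 1, so 17^45 ≡ 16·16·74·17 ≡ 90 (mod 91).
x_0 = 17^45 mod 91 = 90.
x_0 = 90 ≡ −1, so 17 is not a witness.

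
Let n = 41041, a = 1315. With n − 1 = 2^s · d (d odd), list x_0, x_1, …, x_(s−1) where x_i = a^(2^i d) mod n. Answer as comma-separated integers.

n − 1 = 41040 = 2^4 · 2565, so s = 4 and d = 2565.
x_0 = 1315^2565 mod 41041 = 14552.
x_1 = 14552^2 mod 41041 = 30185.
x_2 = 30185^2 mod 41041 = 24025.
x_3 = 24025^2 mod 41041 = 1.

14552, 30185, 24025, 1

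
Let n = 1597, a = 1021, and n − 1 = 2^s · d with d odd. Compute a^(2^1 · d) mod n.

n − 1 = 1596 = 2^2 · 399, so s = 2 and d = 399.
x_0 = 1021^399 mod 1597 = 1.
x_1 = 1^2 mod 1597 = 1.

1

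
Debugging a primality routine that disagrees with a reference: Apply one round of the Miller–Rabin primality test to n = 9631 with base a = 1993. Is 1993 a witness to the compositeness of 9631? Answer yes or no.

n − 1 = 9630 = 2^1 · 4815, so s = 1 and d = 4815.
x_0 = 1993^4815 mod 9631 = 9630.
x_0 = 9630 ≡ −1, so 1993 is not a witness.

no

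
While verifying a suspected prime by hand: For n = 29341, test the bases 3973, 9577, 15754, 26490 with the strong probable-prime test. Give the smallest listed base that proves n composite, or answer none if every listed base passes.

9577

n − 1 = 29340 = 2^2 · 7335, so s = 2 and d = 7335.
Base 3973: x_0 = 3973^7335 mod 29341 = 10847. x_0 is neither 1 nor 29340, so continue squaring. x_1 = 10847^2 mod 29341 = 29340. x_1 ≡ −1, so 3973 is not a witness.
Base 9577: x_0 = 9577^7335 mod 29341 = 15250. x_0 is neither 1 nor 29340, so continue squaring. x_1 = 15250^2 mod 29341 = 5734. Reached i = s−1 = 1 without hitting −1: 9577 is a Miller–Rabin witness and 29341 is composite.
Base 15754: x_0 = 15754^7335 mod 29341 = 14214. x_0 is neither 1 nor 29340, so continue squaring. x_1 = 14214^2 mod 29341 = 25011. Reached i = s−1 = 1 without hitting −1: 15754 is a Miller–Rabin witness and 29341 is composite.
Base 26490: x_0 = 26490^7335 mod 29341 = 19826. x_0 is neither 1 nor 29340, so continue squaring. x_1 = 19826^2 mod 29341 = 18240. Reached i = s−1 = 1 without hitting −1: 26490 is a Miller–Rabin witness and 29341 is composite.
The smallest witness among the given bases is 9577.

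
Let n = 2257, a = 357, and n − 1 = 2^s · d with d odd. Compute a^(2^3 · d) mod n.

n − 1 = 2256 = 2^4 · 141, so s = 4 and d = 141.
x_0 = 357^141 mod 2257 = 1028.
x_1 = 1028^2 mod 2257 = 508.
x_2 = 508^2 mod 2257 = 766.
x_3 = 766^2 mod 2257 = 2193.

2193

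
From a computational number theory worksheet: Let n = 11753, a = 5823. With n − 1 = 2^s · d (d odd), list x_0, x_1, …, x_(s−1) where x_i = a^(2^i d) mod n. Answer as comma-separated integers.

n − 1 = 11752 = 2^3 · 1469, so s = 3 and d = 1469.
x_0 = 5823^1469 mod 11753 = 7293.
x_1 = 7293^2 mod 11753 = 5524.
x_2 = 5524^2 mod 11753 = 3788.

7293, 5524, 3788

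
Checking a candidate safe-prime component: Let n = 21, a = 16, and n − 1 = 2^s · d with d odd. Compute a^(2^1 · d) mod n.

n − 1 = 20 = 2^2 · 5, so s = 2 and d = 5.
x_0 = 16^5 mod 21 = 4.
x_1 = 4^2 mod 21 = 16.

16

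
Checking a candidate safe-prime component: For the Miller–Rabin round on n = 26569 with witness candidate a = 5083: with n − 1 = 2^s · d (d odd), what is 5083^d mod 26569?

26405

n − 1 = 26568 = 2^3 · 3321, so s = 3 and d = 3321.
By repeated squaring, 5083^3321 ≡ 26405 (mod 26569).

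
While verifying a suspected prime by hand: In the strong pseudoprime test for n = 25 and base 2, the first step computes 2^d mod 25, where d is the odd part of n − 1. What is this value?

8

n − 1 = 24 = 2^3 · 3, so s = 3 and d = 3.
2^3 mod 25 = 8.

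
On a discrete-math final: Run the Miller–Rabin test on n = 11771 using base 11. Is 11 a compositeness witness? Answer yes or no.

yes

n − 1 = 11770 = 2^1 · 5885, so s = 1 and d = 5885.
x_0 = 11^5885 mod 11771 = 4579.
x_0 ∉ {1, 11770} and s = 1, so 11 is a Miller–Rabin witness and 11771 is composite.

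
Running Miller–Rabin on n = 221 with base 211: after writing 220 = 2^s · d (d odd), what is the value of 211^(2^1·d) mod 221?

n − 1 = 220 = 2^2 · 55, so s = 2 and d = 55.
Repeated squaring mod 221: 211^1 ≡ 211, 211^2 ≡ 100, 211^4 ≡ 55, 211^8 ≡ 152, 211^16 ≡ 120, 211^32 ≡ 35.
55 = 32 + 16 + 4 + 2 + 1, so 211^55 ≡ 35·120·55·100·211 ≡ 29 (mod 221).
x_0 = 29.
x_1 = 29^2 mod 221 = 178.

178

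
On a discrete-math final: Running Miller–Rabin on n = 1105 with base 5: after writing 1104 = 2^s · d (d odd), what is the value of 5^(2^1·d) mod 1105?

n − 1 = 1104 = 2^4 · 69, so s = 4 and d = 69.
x_0 = 5^69 mod 1105 = 915.
x_1 = 915^2 mod 1105 = 740.

740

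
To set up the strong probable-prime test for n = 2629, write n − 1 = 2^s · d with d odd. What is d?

Halving: 2628 → 1314 → 657; 657 is odd.
So 2628 = 2^2 · 657.

657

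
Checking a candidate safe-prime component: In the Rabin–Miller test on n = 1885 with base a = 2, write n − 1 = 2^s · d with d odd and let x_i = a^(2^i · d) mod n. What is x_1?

129

n − 1 = 1884 = 2^2 · 471, so s = 2 and d = 471.
By repeated squaring, 2^471 ≡ 1373 (mod 1885).
x_0 = 1373.
x_1 = 1373^2 mod 1885 = 129.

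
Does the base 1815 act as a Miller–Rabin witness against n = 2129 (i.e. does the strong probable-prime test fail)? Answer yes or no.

n − 1 = 2128 = 2^4 · 133, so s = 4 and d = 133.
x_0 = 1815^133 mod 2129 = 2024.
x_0 is neither 1 nor 2128, so continue squaring.
x_1 = 2024^2 mod 2129 = 380.
x_2 = 380^2 mod 2129 = 1757.
x_3 = 1757^2 mod 2129 = 2128.
x_3 ≡ −1, so 1815 is not a witness.

no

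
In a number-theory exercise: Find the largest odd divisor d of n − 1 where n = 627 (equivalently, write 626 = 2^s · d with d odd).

313

Halving: 626 → 313; 313 is odd.
So 626 = 2^1 · 313.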